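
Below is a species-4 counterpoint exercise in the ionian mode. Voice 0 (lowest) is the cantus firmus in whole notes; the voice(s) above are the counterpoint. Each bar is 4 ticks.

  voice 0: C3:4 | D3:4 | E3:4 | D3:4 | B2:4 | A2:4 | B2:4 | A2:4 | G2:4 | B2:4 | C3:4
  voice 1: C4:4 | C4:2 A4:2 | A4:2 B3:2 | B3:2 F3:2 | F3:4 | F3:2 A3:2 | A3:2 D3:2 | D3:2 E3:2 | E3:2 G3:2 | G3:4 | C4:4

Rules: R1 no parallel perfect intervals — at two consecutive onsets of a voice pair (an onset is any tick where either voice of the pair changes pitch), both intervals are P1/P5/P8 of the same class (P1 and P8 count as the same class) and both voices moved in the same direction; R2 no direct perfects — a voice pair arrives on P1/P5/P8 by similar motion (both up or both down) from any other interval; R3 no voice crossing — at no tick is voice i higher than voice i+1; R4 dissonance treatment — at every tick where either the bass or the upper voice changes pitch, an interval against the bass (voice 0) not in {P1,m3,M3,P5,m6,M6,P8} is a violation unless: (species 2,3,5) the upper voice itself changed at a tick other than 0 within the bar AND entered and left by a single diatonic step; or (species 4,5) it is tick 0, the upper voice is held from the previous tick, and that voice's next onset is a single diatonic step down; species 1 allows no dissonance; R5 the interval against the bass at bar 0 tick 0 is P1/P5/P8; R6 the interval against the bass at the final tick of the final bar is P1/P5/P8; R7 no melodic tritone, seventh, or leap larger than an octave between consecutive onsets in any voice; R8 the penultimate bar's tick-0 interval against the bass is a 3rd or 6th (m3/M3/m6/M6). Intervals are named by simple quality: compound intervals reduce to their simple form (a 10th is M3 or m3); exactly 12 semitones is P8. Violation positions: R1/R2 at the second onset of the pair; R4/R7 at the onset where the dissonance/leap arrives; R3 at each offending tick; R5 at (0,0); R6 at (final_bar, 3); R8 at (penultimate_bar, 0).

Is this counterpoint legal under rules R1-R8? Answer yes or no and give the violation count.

bar 0: v0=C3 v1=C4 (P8)
bar 1: v0=D3 v1=C4 (m7)
bar 2: v0=E3 v1=A4 (P4)
bar 3: v0=D3 v1=B3 (M6)
bar 4: v0=B2 v1=F3 (TT)
bar 5: v0=A2 v1=F3 (m6)
bar 6: v0=B2 v1=A3 (m7)
bar 7: v0=A2 v1=D3 (P4)
bar 8: v0=G2 v1=E3 (M6)
bar 9: v0=B2 v1=G3 (m6)
bar 10: v0=C3 v1=C4 (P8)
  R4 @ bar1.0: D3/C4 m7 untreated
  R4 @ bar2.0: E3/A4 P4 untreated
  R7 @ bar2.2: A4->B3 leap 10st
  R7 @ bar3.2: B3->F3 leap 6st
  R4 @ bar4.0: B2/F3 TT untreated
  R4 @ bar6.0: B2/A3 m7 untreated
  R4 @ bar7.0: A2/D3 P4 untreated
  R2 @ bar10.0: B2/G3 m6 -> C3/C4 P8 similar

No (8 violations)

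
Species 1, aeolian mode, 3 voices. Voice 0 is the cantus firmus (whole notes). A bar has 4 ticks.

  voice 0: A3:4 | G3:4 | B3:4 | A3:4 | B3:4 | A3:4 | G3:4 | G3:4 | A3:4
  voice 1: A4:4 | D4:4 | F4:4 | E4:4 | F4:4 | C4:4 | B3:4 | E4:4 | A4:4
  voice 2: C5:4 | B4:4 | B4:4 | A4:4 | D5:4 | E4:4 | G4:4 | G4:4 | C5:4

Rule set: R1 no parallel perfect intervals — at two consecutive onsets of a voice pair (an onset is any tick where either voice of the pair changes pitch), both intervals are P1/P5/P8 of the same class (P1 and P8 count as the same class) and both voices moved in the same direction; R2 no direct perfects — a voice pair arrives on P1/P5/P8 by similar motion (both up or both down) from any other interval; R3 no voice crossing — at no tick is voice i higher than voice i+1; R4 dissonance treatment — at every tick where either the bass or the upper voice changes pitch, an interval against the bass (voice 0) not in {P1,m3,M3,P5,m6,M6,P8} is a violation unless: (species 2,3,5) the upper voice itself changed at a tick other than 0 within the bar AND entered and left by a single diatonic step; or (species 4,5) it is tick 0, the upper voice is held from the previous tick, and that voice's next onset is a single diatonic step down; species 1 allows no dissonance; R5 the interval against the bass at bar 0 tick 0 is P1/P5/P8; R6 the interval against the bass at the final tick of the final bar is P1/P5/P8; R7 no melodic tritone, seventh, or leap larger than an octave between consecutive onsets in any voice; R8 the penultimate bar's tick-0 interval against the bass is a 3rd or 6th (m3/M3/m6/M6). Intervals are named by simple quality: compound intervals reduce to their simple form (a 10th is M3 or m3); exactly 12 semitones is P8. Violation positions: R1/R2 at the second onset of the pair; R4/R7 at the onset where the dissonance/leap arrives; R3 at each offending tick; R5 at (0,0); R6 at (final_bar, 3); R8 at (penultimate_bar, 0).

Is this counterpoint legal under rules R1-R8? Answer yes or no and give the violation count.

bar 0: v0=A3 v1=A4 v2=C5 (m3)
bar 1: v0=G3 v1=D4 v2=B4 (M3)
bar 2: v0=B3 v1=F4 v2=B4 (P8)
bar 3: v0=A3 v1=E4 v2=A4 (P8)
bar 4: v0=B3 v1=F4 v2=D5 (m3)
bar 5: v0=A3 v1=C4 v2=E4 (P5)
bar 6: v0=G3 v1=B3 v2=G4 (P8)
bar 7: v0=G3 v1=E4 v2=G4 (P8)
bar 8: v0=A3 v1=A4 v2=C5 (m3)
  R5 @ bar0.0: opens on m3
  R2 @ bar1.0: A3/A4 P8 -> G3/D4 P5 similar
  R4 @ bar2.0: B3/F4 TT untreated
  R1 @ bar3.0: B3/B4 P8 -> A3/A4 P8 similar
  R2 @ bar3.0: B3/F4 TT -> A3/E4 P5 similar
  R4 @ bar4.0: B3/F4 TT untreated
  R2 @ bar5.0: B3/D5 m3 -> A3/E4 P5 similar
  R7 @ bar5.0: D5->E4 leap 10st
  R8 @ bar7.0: penult P8 not 3rd/6th
  R2 @ bar8.0: G3/E4 M6 -> A3/A4 P8 similar
  R6 @ bar8.3: closes on m3

No (11 violations)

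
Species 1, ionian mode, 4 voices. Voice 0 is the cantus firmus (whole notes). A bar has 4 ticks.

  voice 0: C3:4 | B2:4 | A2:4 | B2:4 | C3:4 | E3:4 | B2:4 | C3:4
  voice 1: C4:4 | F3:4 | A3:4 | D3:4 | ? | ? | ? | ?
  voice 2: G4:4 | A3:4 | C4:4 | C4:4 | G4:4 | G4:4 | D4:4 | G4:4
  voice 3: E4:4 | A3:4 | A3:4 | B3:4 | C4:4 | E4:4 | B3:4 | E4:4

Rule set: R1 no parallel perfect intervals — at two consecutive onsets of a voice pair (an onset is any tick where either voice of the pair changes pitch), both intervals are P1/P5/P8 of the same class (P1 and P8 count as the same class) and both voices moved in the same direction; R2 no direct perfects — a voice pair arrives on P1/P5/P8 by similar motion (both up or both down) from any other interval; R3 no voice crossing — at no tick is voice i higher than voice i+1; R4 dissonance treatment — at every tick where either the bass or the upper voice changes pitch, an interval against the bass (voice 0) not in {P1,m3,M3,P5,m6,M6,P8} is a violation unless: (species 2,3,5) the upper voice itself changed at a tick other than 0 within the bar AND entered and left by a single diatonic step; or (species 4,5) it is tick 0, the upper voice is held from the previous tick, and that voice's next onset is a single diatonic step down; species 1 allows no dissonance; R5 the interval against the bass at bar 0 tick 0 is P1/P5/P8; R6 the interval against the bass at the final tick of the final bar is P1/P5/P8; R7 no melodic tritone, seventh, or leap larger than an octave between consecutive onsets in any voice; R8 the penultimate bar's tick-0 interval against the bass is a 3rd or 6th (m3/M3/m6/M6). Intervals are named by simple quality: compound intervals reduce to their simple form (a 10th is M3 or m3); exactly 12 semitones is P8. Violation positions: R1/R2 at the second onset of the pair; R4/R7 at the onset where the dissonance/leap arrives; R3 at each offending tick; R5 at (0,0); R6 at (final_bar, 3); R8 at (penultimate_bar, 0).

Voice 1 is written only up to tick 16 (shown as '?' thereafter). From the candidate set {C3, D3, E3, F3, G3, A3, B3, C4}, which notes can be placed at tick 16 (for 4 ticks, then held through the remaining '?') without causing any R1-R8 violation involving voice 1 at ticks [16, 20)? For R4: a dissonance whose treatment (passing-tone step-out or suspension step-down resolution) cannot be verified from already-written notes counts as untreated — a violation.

C3: legal
D3: violates R4
E3: legal
F3: violates R2,R4
G3: violates R2
A3: legal
B3: violates R4
C4: violates R2,R7

{A3, C3, E3}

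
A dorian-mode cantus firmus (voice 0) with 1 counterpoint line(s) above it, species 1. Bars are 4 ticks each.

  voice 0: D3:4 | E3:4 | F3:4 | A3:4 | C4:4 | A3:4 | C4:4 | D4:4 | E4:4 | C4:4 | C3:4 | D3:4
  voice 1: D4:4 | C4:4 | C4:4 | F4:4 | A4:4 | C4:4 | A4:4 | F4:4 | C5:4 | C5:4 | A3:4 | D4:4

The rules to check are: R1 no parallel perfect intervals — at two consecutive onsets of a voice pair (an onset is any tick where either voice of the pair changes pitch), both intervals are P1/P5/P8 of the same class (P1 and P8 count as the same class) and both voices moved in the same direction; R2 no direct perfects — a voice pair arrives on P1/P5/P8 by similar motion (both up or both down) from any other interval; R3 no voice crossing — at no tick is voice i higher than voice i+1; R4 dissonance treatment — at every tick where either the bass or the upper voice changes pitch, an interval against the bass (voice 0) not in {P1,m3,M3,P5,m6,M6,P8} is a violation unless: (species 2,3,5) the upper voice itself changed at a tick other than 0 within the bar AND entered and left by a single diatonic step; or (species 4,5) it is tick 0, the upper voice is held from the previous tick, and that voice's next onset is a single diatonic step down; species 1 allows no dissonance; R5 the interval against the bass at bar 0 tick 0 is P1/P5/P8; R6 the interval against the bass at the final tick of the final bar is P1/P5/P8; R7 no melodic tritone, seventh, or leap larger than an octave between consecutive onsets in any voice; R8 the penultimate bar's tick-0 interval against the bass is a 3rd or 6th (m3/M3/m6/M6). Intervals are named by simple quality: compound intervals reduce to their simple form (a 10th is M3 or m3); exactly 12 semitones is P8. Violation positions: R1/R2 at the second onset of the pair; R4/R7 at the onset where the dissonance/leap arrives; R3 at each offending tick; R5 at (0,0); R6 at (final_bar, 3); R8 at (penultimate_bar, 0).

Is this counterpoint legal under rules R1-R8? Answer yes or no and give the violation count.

No (2 violations)

bar 0: v0=D3 v1=D4 (P8)
bar 1: v0=E3 v1=C4 (m6)
bar 2: v0=F3 v1=C4 (P5)
bar 3: v0=A3 v1=F4 (m6)
bar 4: v0=C4 v1=A4 (M6)
bar 5: v0=A3 v1=C4 (m3)
bar 6: v0=C4 v1=A4 (M6)
bar 7: v0=D4 v1=F4 (m3)
bar 8: v0=E4 v1=C5 (m6)
bar 9: v0=C4 v1=C5 (P8)
bar 10: v0=C3 v1=A3 (M6)
bar 11: v0=D3 v1=D4 (P8)
  R7 @ bar10.0: C5->A3 leap 15st
  R2 @ bar11.0: C3/A3 M6 -> D3/D4 P8 similar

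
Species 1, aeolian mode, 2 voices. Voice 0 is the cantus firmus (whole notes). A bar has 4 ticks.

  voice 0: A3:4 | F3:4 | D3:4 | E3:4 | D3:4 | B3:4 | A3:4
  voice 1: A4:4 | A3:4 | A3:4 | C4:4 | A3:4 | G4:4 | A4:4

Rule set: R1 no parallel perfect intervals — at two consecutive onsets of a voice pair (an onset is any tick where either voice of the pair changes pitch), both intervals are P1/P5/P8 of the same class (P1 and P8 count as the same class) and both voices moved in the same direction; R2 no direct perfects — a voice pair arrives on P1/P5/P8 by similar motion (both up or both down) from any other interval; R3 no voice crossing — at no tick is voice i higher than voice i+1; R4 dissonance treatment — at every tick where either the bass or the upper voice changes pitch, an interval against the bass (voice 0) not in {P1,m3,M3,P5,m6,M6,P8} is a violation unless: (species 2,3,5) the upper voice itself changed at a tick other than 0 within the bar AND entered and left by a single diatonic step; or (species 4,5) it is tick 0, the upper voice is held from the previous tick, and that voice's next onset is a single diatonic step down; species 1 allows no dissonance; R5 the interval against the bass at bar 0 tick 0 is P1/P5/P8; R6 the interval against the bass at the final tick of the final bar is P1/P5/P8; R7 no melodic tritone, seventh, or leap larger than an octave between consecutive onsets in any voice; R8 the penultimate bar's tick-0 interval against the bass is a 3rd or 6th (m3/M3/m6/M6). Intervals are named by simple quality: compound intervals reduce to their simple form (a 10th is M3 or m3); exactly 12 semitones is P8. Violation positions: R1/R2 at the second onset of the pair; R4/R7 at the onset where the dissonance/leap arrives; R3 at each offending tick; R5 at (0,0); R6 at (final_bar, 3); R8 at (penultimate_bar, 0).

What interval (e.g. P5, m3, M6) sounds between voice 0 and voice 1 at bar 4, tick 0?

P5

voice 0=D3 voice 1=A3 -> P5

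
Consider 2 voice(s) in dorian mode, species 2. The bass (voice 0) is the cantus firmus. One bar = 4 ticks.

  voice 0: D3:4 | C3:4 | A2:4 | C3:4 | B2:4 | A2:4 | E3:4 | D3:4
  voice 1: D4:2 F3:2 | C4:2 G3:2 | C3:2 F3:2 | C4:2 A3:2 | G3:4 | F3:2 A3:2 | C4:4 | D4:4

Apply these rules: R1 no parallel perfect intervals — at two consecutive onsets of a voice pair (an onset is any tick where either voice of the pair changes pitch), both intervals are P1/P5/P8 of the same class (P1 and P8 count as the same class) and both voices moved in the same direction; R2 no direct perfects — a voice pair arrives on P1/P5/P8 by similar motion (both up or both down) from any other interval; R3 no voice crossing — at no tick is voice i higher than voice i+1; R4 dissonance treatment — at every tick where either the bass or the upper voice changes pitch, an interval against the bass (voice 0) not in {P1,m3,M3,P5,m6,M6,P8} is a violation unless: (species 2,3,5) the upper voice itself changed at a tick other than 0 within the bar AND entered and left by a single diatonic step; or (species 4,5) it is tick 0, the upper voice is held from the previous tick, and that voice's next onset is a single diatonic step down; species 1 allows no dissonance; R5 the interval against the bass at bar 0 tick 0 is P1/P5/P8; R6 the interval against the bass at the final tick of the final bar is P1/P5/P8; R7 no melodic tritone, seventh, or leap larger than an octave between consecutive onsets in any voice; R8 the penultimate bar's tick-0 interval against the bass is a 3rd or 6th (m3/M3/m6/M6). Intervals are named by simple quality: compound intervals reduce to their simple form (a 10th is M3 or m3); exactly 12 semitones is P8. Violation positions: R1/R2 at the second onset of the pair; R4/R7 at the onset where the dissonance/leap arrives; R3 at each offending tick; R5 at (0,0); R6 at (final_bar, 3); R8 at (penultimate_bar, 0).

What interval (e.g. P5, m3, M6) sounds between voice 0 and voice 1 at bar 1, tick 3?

P5

voice 0=C3 voice 1=G3 -> P5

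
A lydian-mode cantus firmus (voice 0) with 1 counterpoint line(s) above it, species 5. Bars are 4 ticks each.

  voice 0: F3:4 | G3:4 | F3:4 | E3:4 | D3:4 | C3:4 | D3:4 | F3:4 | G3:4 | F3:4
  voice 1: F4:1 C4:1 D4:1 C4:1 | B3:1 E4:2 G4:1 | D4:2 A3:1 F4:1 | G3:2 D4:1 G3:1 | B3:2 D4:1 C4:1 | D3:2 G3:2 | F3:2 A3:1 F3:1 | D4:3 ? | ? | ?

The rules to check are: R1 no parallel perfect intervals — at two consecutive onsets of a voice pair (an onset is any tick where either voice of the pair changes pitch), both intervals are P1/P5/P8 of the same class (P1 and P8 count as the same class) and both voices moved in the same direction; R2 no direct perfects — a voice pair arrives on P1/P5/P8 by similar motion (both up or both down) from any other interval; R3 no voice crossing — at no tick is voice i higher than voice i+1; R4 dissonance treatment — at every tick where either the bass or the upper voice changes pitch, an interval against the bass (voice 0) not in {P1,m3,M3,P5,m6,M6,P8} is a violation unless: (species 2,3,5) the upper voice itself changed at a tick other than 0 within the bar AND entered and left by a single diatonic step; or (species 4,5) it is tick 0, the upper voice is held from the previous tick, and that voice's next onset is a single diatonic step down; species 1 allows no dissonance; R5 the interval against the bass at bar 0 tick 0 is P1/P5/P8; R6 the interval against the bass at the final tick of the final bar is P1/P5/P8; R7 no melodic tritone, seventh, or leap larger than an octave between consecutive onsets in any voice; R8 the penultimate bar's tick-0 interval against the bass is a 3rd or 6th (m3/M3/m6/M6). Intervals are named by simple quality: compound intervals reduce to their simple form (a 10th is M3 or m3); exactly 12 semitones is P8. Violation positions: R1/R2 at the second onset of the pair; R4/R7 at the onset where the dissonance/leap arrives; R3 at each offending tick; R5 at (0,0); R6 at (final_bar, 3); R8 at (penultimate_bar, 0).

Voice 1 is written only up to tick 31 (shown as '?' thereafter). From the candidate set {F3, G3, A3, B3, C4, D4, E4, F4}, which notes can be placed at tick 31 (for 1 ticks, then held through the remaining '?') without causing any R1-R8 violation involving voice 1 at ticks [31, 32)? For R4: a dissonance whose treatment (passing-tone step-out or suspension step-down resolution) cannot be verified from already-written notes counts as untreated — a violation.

{A3, C4, D4, F3, F4}

F3: legal
G3: violates R4
A3: legal
B3: violates R4
C4: legal
D4: legal
E4: violates R4
F4: legal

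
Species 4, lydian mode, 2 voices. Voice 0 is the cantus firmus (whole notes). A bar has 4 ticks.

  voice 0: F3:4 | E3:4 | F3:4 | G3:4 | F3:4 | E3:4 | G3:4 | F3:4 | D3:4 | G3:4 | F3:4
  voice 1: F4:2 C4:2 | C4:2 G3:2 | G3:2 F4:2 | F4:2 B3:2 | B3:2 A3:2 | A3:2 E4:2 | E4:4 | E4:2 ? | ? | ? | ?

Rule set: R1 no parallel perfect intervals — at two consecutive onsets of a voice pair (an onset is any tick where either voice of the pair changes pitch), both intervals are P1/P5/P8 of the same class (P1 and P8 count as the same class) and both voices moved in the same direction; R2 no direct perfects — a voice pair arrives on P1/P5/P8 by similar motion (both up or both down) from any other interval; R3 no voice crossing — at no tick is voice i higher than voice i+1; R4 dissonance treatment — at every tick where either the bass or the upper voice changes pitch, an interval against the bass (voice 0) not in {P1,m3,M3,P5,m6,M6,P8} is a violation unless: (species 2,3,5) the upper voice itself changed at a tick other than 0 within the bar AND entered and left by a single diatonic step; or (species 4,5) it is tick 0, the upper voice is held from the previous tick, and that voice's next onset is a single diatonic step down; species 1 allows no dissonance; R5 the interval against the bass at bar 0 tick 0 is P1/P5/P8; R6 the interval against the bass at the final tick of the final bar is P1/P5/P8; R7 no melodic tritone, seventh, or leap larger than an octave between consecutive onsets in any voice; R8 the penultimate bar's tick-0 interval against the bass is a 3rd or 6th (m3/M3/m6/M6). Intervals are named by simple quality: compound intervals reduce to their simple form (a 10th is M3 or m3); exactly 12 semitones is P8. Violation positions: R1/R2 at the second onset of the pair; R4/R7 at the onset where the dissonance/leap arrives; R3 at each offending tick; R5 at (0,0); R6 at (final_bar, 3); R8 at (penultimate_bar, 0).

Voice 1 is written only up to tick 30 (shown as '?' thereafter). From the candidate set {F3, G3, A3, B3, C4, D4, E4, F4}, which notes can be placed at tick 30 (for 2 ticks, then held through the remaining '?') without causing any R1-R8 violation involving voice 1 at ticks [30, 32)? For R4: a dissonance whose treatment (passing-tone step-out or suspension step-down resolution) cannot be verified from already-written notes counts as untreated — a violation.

F3: violates R7
G3: violates R4
A3: legal
B3: violates R4
C4: legal
D4: legal
E4: legal
F4: legal

{A3, C4, D4, E4, F4}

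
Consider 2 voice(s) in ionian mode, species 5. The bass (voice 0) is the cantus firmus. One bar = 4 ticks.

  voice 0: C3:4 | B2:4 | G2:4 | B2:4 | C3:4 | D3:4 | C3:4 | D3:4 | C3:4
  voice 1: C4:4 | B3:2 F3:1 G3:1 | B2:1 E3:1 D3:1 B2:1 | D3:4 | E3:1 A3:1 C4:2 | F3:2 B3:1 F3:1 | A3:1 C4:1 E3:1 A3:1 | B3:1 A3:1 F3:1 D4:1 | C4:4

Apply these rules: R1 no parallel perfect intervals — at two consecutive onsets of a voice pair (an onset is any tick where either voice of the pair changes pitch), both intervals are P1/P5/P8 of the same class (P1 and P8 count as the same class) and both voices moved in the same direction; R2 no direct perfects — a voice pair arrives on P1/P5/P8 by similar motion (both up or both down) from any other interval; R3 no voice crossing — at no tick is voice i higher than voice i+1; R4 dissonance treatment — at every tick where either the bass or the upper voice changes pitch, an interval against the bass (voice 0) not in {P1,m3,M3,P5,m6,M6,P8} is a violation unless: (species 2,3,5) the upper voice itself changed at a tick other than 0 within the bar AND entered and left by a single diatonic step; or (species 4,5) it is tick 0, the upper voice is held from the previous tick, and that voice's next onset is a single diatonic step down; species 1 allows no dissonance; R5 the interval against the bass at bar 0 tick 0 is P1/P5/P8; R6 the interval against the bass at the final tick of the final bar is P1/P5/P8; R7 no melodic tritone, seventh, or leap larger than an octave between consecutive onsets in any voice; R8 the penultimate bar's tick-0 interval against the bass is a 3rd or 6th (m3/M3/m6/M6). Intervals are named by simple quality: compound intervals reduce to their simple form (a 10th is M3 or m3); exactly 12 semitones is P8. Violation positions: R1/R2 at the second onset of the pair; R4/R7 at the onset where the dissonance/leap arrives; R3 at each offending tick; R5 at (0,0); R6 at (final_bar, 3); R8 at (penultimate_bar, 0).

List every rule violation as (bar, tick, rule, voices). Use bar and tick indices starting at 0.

(1, 0, R1, (0, 1))
(1, 2, R4, (0, 1))
(1, 2, R7, (1,))
(5, 2, R7, (1,))
(5, 3, R7, (1,))
(8, 0, R1, (0, 1))

bar 0: v0=C3 v1=C4 downbeat P8
bar 1: v0=B2 v1=B3 downbeat P8
bar 2: v0=G2 v1=B2 downbeat M3
bar 3: v0=B2 v1=D3 downbeat m3
bar 4: v0=C3 v1=E3 downbeat M3
bar 5: v0=D3 v1=F3 downbeat m3
bar 6: v0=C3 v1=A3 downbeat M6
bar 7: v0=D3 v1=B3 downbeat M6
bar 8: v0=C3 v1=C4 downbeat P8
  -> R1 @ bar 1 tick 0 v(0, 1): C3/C4 P8 -> B2/B3 P8 similar
  -> R4 @ bar 1 tick 2 v(0, 1): B2/F3 TT untreated
  -> R7 @ bar 1 tick 2 v(1,): B3->F3 leap 6st
  -> R7 @ bar 5 tick 2 v(1,): F3->B3 leap 6st
  -> R7 @ bar 5 tick 3 v(1,): B3->F3 leap 6st
  -> R1 @ bar 8 tick 0 v(0, 1): D3/D4 P8 -> C3/C4 P8 similar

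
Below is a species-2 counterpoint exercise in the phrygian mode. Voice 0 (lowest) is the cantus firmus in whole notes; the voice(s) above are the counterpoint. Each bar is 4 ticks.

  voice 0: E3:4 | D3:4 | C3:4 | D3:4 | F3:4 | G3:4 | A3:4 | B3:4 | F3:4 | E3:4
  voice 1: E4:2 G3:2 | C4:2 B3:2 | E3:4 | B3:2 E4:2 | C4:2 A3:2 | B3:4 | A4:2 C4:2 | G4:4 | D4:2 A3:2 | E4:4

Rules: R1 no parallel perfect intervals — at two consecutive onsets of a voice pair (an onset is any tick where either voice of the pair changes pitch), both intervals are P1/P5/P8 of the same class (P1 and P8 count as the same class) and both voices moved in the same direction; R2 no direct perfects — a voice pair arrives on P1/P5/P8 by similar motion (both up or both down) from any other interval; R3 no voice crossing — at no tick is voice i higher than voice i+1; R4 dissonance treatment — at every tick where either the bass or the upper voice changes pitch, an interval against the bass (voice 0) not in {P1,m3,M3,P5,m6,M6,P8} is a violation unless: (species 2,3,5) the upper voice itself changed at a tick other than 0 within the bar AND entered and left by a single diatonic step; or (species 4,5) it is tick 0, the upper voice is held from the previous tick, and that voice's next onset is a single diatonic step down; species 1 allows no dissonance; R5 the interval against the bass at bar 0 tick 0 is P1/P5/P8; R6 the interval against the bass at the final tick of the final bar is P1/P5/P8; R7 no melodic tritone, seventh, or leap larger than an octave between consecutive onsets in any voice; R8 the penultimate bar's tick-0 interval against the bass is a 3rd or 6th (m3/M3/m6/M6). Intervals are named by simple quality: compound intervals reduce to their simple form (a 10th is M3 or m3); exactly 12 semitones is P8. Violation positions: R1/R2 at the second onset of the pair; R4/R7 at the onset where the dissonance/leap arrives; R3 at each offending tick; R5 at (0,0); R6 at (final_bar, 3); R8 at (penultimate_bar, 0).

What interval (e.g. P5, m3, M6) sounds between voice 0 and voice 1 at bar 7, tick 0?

voice 0=B3 voice 1=G4 -> m6

m6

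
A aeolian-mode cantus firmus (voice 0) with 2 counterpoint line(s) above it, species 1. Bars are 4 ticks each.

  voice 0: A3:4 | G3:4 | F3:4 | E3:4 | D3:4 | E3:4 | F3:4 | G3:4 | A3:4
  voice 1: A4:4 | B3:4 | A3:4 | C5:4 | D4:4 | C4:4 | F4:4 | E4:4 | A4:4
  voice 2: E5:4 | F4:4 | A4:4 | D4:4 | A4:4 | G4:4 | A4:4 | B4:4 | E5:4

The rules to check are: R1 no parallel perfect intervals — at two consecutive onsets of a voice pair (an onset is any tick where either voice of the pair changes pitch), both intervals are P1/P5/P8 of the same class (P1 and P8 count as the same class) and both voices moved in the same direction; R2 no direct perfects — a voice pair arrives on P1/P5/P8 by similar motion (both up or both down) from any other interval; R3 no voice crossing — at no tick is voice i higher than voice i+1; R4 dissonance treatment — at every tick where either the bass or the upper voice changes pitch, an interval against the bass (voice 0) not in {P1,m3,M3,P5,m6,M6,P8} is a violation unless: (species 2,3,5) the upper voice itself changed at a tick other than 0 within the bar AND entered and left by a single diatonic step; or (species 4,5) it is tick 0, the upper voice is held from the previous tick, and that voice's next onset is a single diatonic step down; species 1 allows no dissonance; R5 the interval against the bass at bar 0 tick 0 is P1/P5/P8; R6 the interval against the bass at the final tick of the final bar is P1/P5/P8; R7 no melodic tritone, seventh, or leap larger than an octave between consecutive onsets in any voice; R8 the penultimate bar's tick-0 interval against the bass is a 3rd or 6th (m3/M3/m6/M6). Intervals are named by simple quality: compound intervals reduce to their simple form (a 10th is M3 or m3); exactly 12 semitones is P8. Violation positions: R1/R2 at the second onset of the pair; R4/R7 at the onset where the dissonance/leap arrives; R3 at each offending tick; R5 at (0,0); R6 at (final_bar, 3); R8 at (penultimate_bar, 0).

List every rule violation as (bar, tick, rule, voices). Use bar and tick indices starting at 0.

(1, 0, R4, (0, 2))
(1, 0, R7, (1,))
(1, 0, R7, (2,))
(3, 0, R3, (1, 2))
(3, 0, R4, (0, 2))
(3, 0, R7, (1,))
(3, 1, R3, (1, 2))
(3, 2, R3, (1, 2))
(3, 3, R3, (1, 2))
(4, 0, R2, (0, 1))
(4, 0, R7, (1,))
(5, 0, R1, (1, 2))
(6, 0, R2, (0, 1))
(8, 0, R1, (1, 2))
(8, 0, R2, (0, 1))
(8, 0, R2, (0, 2))

bar 0: v0=A3 v1=A4 v2=E5 downbeat P5
bar 1: v0=G3 v1=B3 v2=F4 downbeat m7
bar 2: v0=F3 v1=A3 v2=A4 downbeat M3
bar 3: v0=E3 v1=C5 v2=D4 downbeat m7
bar 4: v0=D3 v1=D4 v2=A4 downbeat P5
bar 5: v0=E3 v1=C4 v2=G4 downbeat m3
bar 6: v0=F3 v1=F4 v2=A4 downbeat M3
bar 7: v0=G3 v1=E4 v2=B4 downbeat M3
bar 8: v0=A3 v1=A4 v2=E5 downbeat P5
  -> R4 @ bar 1 tick 0 v(0, 2): G3/F4 m7 untreated
  -> R7 @ bar 1 tick 0 v(1,): A4->B3 leap 10st
  -> R7 @ bar 1 tick 0 v(2,): E5->F4 leap 11st
  -> R3 @ bar 3 tick 0 v(1, 2): C5 above D4
  -> R4 @ bar 3 tick 0 v(0, 2): E3/D4 m7 untreated
  -> R7 @ bar 3 tick 0 v(1,): A3->C5 leap 15st
  -> R3 @ bar 3 tick 1 v(1, 2): C5 above D4
  -> R3 @ bar 3 tick 2 v(1, 2): C5 above D4
  -> R3 @ bar 3 tick 3 v(1, 2): C5 above D4
  -> R2 @ bar 4 tick 0 v(0, 1): E3/C5 m6 -> D3/D4 P8 similar
  -> R7 @ bar 4 tick 0 v(1,): C5->D4 leap 10st
  -> R1 @ bar 5 tick 0 v(1, 2): D4/A4 P5 -> C4/G4 P5 similar
  -> R2 @ bar 6 tick 0 v(0, 1): E3/C4 m6 -> F3/F4 P8 similar
  -> R1 @ bar 8 tick 0 v(1, 2): E4/B4 P5 -> A4/E5 P5 similar
  -> R2 @ bar 8 tick 0 v(0, 1): G3/E4 M6 -> A3/A4 P8 similar
  -> R2 @ bar 8 tick 0 v(0, 2): G3/B4 M3 -> A3/E5 P5 similar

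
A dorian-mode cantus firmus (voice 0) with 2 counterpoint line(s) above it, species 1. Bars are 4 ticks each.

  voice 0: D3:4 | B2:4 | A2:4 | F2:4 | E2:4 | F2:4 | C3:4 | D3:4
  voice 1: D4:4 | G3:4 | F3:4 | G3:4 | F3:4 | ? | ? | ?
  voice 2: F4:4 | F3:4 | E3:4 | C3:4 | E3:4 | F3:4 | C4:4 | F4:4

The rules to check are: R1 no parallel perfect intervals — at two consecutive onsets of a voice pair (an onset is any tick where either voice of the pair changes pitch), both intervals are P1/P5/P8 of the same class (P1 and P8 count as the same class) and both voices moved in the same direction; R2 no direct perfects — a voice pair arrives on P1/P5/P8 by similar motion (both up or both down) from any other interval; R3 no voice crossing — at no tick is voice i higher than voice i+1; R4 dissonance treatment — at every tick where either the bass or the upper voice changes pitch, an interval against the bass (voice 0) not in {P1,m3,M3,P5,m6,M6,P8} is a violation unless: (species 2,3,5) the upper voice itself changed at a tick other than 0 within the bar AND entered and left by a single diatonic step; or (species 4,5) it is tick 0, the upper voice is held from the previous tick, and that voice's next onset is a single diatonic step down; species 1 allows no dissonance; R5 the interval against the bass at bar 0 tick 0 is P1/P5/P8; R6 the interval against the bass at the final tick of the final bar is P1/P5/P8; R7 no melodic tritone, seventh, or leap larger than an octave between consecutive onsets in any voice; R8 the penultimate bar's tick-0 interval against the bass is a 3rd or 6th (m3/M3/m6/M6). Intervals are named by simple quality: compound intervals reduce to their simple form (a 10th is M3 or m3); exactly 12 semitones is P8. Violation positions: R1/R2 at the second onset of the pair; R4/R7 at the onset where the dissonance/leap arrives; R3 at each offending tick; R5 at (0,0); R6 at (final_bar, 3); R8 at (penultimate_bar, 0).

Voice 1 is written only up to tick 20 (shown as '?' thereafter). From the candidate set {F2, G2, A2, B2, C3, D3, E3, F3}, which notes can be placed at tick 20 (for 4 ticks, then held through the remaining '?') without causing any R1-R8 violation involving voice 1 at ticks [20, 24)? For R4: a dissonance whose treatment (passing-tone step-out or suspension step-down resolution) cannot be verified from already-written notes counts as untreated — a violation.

{A2, C3, D3, F2, F3}

F2: legal
G2: violates R4,R7
A2: legal
B2: violates R4,R7
C3: legal
D3: legal
E3: violates R4
F3: legal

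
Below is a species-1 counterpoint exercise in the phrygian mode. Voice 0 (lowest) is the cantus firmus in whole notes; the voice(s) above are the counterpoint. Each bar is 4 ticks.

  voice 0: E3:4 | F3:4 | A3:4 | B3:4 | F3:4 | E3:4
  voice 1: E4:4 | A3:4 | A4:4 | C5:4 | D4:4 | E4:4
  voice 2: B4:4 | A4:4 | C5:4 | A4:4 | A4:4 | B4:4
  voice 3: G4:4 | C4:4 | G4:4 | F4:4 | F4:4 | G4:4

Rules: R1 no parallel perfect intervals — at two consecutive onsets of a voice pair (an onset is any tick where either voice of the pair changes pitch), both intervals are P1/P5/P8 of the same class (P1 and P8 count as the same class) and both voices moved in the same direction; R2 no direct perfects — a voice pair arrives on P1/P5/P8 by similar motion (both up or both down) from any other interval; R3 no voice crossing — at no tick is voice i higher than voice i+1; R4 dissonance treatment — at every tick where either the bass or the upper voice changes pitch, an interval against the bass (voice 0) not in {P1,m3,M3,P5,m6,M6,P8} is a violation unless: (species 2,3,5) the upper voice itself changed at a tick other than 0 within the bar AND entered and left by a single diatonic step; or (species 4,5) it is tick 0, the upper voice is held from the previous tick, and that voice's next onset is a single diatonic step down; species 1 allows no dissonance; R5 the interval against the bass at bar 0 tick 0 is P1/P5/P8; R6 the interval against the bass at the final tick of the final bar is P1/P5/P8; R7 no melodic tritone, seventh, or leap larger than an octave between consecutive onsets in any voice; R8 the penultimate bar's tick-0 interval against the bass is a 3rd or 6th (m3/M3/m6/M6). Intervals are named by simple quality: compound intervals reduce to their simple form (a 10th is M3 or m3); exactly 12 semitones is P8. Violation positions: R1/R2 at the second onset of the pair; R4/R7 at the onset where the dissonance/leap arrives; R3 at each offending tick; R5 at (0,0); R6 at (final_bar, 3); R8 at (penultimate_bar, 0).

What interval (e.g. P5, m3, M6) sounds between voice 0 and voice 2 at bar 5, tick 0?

P5

voice 0=E3 voice 2=B4 -> P5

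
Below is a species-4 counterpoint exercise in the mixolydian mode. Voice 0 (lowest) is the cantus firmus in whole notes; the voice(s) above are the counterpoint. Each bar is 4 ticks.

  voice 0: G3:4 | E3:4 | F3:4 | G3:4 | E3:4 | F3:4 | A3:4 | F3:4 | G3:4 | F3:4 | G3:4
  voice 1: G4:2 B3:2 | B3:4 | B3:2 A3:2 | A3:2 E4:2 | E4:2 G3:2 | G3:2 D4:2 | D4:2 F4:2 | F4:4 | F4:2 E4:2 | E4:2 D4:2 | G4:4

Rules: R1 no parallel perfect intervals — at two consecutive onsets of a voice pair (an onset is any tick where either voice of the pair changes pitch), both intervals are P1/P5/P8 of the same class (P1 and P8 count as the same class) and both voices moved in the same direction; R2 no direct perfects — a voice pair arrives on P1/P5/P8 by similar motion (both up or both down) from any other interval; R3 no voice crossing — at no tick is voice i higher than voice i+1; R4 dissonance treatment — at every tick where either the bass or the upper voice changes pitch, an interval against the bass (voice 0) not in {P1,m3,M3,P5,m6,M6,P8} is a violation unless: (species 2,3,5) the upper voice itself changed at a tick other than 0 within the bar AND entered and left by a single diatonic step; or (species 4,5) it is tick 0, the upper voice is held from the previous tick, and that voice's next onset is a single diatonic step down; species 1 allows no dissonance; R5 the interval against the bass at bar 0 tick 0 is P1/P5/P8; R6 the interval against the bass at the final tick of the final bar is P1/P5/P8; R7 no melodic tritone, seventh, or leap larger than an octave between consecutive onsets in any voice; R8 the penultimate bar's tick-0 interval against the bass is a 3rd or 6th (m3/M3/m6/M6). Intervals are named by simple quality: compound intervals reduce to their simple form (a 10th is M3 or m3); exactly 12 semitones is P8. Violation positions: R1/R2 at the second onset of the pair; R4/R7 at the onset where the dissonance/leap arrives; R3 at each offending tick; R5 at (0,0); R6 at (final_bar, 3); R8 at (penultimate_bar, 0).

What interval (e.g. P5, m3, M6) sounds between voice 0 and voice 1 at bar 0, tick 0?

P8

voice 0=G3 voice 1=G4 -> P8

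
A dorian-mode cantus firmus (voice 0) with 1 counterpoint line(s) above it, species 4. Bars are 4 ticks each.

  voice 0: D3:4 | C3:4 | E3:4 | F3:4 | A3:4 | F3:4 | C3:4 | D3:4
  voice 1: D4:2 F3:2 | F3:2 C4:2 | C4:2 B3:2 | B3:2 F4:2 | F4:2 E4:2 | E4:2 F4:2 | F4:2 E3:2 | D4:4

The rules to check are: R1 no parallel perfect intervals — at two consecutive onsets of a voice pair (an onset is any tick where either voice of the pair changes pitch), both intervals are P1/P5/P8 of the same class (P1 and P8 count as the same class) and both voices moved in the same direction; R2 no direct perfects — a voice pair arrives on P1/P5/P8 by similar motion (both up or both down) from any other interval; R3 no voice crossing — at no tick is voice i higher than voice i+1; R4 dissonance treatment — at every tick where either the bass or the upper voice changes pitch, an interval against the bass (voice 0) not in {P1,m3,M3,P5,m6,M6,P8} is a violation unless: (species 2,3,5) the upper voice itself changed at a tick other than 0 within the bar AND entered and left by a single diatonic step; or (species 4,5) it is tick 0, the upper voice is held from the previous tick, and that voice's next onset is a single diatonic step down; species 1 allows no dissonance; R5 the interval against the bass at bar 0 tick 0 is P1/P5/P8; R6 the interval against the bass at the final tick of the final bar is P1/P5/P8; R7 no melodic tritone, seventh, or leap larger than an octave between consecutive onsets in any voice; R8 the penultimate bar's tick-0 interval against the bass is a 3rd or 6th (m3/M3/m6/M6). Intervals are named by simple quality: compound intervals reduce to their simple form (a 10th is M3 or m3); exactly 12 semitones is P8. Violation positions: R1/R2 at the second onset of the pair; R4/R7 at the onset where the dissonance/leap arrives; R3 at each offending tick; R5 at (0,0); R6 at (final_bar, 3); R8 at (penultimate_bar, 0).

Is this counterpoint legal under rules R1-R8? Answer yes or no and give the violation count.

No (9 violations)

bar 0: v0=D3 v1=D4 (P8)
bar 1: v0=C3 v1=F3 (P4)
bar 2: v0=E3 v1=C4 (m6)
bar 3: v0=F3 v1=B3 (TT)
bar 4: v0=A3 v1=F4 (m6)
bar 5: v0=F3 v1=E4 (M7)
bar 6: v0=C3 v1=F4 (P4)
bar 7: v0=D3 v1=D4 (P8)
  R4 @ bar1.0: C3/F3 P4 untreated
  R4 @ bar3.0: F3/B3 TT untreated
  R7 @ bar3.2: B3->F4 leap 6st
  R4 @ bar5.0: F3/E4 M7 untreated
  R4 @ bar6.0: C3/F4 P4 untreated
  R8 @ bar6.0: penult P4 not 3rd/6th
  R7 @ bar6.2: F4->E3 leap 13st
  R2 @ bar7.0: C3/E3 M3 -> D3/D4 P8 similar
  R7 @ bar7.0: E3->D4 leap 10st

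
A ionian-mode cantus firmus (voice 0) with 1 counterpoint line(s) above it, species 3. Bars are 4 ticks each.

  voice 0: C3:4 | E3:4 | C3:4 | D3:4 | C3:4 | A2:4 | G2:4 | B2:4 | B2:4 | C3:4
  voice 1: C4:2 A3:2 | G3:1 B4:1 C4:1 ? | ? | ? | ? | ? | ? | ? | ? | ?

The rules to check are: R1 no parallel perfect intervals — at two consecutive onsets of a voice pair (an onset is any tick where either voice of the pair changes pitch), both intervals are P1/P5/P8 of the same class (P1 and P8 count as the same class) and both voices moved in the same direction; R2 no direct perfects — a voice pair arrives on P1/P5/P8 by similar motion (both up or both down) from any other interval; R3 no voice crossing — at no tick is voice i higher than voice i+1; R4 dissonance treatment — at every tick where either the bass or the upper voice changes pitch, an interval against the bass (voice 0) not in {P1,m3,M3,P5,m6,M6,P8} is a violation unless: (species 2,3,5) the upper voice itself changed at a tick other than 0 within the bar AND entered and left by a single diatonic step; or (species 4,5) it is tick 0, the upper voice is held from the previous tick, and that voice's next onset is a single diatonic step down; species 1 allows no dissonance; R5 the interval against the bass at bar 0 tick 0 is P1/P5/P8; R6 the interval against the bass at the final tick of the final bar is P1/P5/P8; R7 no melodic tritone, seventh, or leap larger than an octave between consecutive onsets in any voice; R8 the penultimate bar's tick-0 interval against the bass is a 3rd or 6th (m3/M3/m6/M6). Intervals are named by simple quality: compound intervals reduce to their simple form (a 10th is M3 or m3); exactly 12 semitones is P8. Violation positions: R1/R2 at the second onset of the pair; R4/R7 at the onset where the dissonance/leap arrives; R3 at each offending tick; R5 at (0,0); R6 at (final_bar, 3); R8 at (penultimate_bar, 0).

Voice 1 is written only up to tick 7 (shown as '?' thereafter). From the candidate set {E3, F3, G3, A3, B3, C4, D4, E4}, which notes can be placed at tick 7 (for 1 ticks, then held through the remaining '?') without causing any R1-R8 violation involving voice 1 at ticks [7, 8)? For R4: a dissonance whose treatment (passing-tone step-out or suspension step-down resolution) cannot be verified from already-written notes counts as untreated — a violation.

{B3, C4, E3, E4, G3}

E3: legal
F3: violates R4
G3: legal
A3: violates R4
B3: legal
C4: legal
D4: violates R4
E4: legal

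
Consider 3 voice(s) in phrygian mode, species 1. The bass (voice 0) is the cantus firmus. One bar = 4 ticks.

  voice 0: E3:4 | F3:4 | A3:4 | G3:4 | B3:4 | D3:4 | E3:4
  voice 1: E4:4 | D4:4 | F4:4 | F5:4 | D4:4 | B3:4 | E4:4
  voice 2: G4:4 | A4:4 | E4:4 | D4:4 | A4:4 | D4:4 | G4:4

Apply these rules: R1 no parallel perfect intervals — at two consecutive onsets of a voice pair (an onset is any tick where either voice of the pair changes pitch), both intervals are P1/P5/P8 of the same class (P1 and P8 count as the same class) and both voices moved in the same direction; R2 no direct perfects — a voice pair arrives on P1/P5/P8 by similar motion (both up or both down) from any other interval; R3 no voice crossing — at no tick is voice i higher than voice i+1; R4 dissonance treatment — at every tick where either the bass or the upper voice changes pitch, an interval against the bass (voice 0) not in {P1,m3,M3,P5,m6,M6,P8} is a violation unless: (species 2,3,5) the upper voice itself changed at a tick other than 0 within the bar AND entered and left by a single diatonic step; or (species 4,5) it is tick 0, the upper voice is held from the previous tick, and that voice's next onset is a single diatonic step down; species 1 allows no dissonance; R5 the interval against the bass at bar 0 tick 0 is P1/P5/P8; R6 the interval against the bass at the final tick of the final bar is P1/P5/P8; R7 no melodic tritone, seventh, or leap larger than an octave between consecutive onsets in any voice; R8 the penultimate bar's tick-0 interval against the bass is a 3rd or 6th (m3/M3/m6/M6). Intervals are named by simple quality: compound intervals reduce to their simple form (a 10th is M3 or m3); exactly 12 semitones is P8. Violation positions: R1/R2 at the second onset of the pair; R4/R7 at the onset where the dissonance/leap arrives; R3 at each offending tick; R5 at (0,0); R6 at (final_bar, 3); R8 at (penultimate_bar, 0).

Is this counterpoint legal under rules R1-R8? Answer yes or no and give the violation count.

No (17 violations)

bar 0: v0=E3 v1=E4 v2=G4 (m3)
bar 1: v0=F3 v1=D4 v2=A4 (M3)
bar 2: v0=A3 v1=F4 v2=E4 (P5)
bar 3: v0=G3 v1=F5 v2=D4 (P5)
bar 4: v0=B3 v1=D4 v2=A4 (m7)
bar 5: v0=D3 v1=B3 v2=D4 (P8)
bar 6: v0=E3 v1=E4 v2=G4 (m3)
  R5 @ bar0.0: opens on m3
  R3 @ bar2.0: F4 above E4
  R3 @ bar2.1: F4 above E4
  R3 @ bar2.2: F4 above E4
  R3 @ bar2.3: F4 above E4
  R1 @ bar3.0: A3/E4 P5 -> G3/D4 P5 similar
  R3 @ bar3.0: F5 above D4
  R4 @ bar3.0: G3/F5 m7 untreated
  R3 @ bar3.1: F5 above D4
  R3 @ bar3.2: F5 above D4
  R3 @ bar3.3: F5 above D4
  R4 @ bar4.0: B3/A4 m7 untreated
  R7 @ bar4.0: F5->D4 leap 15st
  R2 @ bar5.0: B3/A4 m7 -> D3/D4 P8 similar
  R8 @ bar5.0: penult P8 not 3rd/6th
  R2 @ bar6.0: D3/B3 M6 -> E3/E4 P8 similar
  R6 @ bar6.3: closes on m3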